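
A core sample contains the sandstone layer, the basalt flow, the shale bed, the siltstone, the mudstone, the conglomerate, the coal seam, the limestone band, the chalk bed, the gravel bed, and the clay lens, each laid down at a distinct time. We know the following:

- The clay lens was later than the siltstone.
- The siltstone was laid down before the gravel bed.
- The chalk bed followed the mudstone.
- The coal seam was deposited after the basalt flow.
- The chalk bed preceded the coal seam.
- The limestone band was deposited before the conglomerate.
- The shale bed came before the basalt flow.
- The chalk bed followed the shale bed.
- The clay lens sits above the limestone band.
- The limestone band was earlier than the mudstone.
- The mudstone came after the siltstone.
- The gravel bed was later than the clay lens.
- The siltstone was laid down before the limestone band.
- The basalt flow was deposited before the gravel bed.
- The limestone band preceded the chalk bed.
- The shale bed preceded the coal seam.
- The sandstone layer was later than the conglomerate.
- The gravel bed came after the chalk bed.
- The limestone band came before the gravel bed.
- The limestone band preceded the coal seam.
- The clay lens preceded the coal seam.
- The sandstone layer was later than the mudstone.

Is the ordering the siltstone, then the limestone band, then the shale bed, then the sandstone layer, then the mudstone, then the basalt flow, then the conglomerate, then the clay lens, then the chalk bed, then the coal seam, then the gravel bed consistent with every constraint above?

no

The constraints require the mudstone before the sandstone layer, but in the proposed sequence the sandstone layer appears ahead of the mudstone. That one violation is enough.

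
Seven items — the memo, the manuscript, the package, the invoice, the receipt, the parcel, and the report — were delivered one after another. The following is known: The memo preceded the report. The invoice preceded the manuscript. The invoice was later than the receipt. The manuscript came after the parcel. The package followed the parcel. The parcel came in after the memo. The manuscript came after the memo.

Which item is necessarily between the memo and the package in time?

Tracing the constraints gives the memo → the parcel → the package, so the parcel sits after the memo and before the package.
No other item is forced both after the memo and before the package.

the parcel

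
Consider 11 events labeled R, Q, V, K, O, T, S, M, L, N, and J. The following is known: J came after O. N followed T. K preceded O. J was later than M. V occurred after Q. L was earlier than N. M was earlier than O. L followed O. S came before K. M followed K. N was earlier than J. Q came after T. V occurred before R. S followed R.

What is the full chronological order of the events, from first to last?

T, Q, V, R, S, K, M, O, L, N, J

The constraints fix every adjacent pair, so only one ordering works:
T → Q → V → R → S → K → M → O → L → N → J.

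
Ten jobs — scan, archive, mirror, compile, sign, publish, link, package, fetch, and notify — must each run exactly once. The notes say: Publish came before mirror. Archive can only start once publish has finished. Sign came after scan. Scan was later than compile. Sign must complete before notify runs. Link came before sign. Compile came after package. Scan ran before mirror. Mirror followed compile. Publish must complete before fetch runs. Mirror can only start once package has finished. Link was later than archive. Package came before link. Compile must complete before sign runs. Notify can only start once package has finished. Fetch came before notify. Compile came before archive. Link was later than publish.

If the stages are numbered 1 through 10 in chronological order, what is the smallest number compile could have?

2

Package must come before compile — 1 forced predecessor.
Nothing else is forced ahead of compile, so its earliest slot is position 1 + 1 = 2.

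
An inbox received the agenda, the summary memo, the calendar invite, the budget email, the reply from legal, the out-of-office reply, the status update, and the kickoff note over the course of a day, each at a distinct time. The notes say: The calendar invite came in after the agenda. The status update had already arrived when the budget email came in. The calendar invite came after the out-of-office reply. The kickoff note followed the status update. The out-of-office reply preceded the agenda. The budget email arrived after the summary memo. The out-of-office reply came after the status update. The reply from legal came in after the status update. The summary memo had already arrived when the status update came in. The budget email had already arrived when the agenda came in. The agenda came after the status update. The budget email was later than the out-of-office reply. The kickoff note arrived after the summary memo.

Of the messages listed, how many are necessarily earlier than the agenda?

Directly stated before the agenda: the budget email, the out-of-office reply, and the status update.
The summary memo reaches the agenda via the summary memo → the budget email → the agenda.
That's the budget email, the out-of-office reply, the status update, and the summary memo — 4 in all.

4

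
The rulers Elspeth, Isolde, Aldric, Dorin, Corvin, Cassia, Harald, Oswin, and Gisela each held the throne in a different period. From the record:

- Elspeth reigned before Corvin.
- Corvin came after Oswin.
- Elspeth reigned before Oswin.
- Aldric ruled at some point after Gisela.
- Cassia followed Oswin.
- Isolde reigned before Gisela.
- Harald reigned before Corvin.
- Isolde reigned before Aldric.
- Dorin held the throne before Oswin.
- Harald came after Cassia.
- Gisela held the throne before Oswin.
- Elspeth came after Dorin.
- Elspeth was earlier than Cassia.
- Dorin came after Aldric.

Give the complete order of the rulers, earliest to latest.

The constraints fix every adjacent pair, so only one ordering works:
Isolde → Gisela → Aldric → Dorin → Elspeth → Oswin → Cassia → Harald → Corvin.

Isolde, Gisela, Aldric, Dorin, Elspeth, Oswin, Cassia, Harald, Corvin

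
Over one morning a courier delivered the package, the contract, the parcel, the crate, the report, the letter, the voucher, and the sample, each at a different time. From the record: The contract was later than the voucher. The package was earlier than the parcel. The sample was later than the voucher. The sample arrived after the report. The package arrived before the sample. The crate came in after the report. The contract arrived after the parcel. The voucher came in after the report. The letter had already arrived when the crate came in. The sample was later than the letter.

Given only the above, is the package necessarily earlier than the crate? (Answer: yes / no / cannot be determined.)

cannot be determined

No chain of stated constraints runs from the package to the crate, and none runs from the crate to the package either.
So the relative order of the package and the crate is not fixed by the given facts.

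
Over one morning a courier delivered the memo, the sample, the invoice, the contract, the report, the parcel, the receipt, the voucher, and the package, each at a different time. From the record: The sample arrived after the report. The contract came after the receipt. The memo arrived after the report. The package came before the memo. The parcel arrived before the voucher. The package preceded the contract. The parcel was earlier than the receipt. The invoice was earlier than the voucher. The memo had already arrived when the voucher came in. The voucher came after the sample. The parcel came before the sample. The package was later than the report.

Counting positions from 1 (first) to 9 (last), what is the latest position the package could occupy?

6

The package must come before the contract, the memo, and the voucher — 3 items forced after it.
Everything else can be placed before the package in some valid order, so the package can sit as late as position 9 − 3 = 6.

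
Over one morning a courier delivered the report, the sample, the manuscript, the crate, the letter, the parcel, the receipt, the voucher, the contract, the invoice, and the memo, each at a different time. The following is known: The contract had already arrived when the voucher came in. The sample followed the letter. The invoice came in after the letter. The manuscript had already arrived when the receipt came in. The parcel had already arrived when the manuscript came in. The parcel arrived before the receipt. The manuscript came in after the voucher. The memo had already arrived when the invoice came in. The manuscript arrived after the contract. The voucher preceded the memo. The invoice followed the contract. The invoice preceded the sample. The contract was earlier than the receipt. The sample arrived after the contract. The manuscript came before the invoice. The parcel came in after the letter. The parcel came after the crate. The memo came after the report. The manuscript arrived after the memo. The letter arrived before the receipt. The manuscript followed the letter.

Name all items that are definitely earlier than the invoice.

the contract, the crate, the letter, the manuscript, the memo, the parcel, the report, the voucher

Directly stated before the invoice: the contract, the letter, the manuscript, and the memo.
The crate reaches the invoice via the crate → the parcel → the manuscript → the invoice.
The parcel reaches the invoice via the parcel → the manuscript → the invoice.
The report reaches the invoice via the report → the memo → the invoice.
Likewise the voucher reaches the invoice by chaining the stated constraints.
No chain forces the sample (or any of the others) ahead of the invoice.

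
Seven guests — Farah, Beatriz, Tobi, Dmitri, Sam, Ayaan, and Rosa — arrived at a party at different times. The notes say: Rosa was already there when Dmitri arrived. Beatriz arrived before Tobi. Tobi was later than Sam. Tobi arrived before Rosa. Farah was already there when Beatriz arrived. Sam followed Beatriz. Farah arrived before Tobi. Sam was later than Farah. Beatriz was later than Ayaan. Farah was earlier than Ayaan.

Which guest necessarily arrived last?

Dmitri

Every other guest has a chain of constraints placing them before Dmitri, so Dmitri is last.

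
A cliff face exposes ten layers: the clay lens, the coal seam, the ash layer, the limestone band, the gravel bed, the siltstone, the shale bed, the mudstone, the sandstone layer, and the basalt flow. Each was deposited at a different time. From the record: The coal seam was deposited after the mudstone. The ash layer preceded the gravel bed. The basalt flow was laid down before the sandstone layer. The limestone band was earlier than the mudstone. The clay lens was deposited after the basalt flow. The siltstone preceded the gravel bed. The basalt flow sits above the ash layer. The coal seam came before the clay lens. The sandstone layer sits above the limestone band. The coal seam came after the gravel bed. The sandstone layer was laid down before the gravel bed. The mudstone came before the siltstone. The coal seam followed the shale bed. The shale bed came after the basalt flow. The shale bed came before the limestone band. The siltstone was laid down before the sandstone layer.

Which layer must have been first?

the ash layer

The ash layer has a chain of constraints placing it before every other layer, so the ash layer must be first.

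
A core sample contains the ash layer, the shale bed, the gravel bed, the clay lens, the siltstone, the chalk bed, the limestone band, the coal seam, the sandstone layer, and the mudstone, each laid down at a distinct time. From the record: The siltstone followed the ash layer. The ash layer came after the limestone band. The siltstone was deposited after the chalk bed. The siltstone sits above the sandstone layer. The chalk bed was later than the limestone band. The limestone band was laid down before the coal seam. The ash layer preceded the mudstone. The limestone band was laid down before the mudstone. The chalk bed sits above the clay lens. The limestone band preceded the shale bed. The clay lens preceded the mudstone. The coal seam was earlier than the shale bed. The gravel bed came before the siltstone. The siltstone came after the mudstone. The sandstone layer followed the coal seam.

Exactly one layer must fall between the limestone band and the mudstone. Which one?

the ash layer

Tracing the constraints gives the limestone band → the ash layer → the mudstone, so the ash layer sits after the limestone band and before the mudstone.
No other layer is forced both after the limestone band and before the mudstone.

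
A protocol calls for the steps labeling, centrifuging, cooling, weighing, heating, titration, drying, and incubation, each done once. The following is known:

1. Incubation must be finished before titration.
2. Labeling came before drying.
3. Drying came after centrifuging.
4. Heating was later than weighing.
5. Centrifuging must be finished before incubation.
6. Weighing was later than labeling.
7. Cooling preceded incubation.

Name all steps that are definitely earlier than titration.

centrifuging, cooling, incubation

Directly stated before titration: incubation.
Centrifuging reaches titration via centrifuging → incubation → titration.
Cooling reaches titration via cooling → incubation → titration.
No chain forces labeling (or any of the others) ahead of titration.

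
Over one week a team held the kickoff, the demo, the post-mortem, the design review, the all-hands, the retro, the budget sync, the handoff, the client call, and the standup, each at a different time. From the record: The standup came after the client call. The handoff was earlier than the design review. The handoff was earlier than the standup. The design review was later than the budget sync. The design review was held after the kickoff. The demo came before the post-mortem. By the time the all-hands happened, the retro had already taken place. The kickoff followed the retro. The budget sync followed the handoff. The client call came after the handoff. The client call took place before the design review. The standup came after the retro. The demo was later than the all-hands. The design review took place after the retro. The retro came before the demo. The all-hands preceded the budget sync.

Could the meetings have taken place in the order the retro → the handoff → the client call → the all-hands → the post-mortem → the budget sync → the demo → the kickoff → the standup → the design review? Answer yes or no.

no

The constraints require the demo before the post-mortem, but in the proposed sequence the post-mortem appears ahead of the demo. That one violation is enough.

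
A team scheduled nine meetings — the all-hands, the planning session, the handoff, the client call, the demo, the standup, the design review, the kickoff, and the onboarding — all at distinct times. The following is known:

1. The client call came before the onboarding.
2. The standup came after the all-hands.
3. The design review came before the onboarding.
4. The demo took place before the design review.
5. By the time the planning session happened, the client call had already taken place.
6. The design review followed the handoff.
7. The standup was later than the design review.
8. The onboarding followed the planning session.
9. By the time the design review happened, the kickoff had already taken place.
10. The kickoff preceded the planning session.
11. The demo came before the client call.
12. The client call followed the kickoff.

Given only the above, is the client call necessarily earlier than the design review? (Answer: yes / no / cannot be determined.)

cannot be determined

No chain of stated constraints runs from the client call to the design review, and none runs from the design review to the client call either.
So the relative order of the client call and the design review is not fixed by the given facts.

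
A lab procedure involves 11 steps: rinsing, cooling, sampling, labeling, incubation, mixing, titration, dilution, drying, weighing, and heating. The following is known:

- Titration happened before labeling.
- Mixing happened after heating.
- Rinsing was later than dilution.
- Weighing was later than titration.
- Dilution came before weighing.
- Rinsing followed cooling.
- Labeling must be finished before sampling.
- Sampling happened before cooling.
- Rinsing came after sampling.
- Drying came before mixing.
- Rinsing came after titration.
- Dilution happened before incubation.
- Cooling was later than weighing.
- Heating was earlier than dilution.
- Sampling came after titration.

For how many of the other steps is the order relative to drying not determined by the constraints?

9

Forced after drying: mixing.
That leaves cooling, dilution, heating, incubation, labeling, rinsing, sampling, titration, and weighing with no forced order relative to drying — 9.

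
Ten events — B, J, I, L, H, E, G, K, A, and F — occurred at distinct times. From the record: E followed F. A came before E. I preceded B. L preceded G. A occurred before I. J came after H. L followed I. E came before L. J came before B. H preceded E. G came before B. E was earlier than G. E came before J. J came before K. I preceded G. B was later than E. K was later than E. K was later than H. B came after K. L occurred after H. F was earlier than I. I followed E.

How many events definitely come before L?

5

Directly stated before L: E, H, and I.
A reaches L via A → E → L.
F reaches L via F → E → L.
That's A, E, F, H, and I — 5 in all.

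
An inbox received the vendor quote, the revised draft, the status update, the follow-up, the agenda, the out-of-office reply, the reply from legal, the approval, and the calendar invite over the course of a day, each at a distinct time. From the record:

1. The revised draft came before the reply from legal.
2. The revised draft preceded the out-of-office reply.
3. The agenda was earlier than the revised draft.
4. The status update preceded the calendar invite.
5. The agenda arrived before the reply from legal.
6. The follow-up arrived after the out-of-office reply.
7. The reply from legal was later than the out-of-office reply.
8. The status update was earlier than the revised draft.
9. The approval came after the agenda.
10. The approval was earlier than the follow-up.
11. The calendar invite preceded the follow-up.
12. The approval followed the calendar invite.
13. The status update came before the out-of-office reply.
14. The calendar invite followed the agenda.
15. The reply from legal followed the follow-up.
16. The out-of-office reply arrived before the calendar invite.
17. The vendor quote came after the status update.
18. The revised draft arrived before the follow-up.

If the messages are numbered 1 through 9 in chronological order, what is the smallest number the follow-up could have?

The agenda, the approval, the calendar invite, the out-of-office reply, the revised draft, and the status update must all come before the follow-up — 6 forced predecessors.
Nothing else is forced ahead of the follow-up, so its earliest slot is position 6 + 1 = 7.

7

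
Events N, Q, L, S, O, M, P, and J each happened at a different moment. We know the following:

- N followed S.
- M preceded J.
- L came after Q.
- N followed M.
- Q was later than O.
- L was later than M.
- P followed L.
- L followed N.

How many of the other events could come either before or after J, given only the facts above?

6

Forced before J: M.
That leaves L, N, O, P, Q, and S with no forced order relative to J — 6.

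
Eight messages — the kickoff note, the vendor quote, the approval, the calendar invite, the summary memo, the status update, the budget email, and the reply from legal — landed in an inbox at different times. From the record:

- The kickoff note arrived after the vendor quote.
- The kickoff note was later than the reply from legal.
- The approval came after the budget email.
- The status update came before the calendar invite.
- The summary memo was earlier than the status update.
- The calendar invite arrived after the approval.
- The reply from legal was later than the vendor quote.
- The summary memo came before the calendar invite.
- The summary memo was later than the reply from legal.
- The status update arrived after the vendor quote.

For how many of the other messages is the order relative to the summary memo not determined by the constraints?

Forced before the summary memo: the reply from legal and the vendor quote; forced after the summary memo: the calendar invite and the status update.
That leaves the approval, the budget email, and the kickoff note with no forced order relative to the summary memo — 3.

3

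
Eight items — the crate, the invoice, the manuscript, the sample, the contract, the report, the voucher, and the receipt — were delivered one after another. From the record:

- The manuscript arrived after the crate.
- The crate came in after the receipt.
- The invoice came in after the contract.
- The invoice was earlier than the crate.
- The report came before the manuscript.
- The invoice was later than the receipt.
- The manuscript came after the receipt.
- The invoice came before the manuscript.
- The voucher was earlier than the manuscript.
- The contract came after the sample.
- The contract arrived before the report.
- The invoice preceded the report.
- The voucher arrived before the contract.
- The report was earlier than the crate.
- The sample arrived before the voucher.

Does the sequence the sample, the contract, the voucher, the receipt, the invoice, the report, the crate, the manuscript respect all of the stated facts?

no

The constraints require the voucher before the contract, but in the proposed sequence the contract appears ahead of the voucher. That one violation is enough.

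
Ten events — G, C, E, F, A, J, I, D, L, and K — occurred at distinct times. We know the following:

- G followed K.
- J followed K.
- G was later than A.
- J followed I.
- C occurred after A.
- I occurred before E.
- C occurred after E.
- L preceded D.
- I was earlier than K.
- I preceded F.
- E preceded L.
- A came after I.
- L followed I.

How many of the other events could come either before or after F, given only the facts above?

Forced before F: I.
That leaves A, C, D, E, G, J, K, and L with no forced order relative to F — 8.

8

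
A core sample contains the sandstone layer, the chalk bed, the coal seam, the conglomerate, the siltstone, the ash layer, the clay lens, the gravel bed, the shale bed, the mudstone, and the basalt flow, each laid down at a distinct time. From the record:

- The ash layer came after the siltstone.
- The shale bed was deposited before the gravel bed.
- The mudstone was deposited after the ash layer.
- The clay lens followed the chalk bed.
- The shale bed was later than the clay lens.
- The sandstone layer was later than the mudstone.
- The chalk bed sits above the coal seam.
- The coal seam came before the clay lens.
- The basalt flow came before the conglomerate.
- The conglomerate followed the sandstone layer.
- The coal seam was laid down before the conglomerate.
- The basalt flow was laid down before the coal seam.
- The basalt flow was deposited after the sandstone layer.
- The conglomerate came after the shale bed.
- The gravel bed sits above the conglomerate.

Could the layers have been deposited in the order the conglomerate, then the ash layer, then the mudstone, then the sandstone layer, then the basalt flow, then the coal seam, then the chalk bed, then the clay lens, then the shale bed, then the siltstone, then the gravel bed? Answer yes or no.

The constraints require the sandstone layer before the conglomerate, but in the proposed sequence the conglomerate appears ahead of the sandstone layer. That one violation is enough.

no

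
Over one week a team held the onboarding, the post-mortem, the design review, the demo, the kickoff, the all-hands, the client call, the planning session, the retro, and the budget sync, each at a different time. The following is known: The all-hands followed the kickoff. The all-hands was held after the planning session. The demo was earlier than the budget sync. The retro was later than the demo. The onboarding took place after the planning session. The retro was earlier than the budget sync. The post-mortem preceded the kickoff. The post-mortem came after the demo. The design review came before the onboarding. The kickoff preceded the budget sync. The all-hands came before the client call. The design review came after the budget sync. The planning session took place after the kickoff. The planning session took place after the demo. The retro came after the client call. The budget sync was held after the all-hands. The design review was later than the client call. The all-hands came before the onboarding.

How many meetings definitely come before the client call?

Directly stated before the client call: the all-hands.
The demo reaches the client call via the demo → the planning session → the all-hands → the client call.
The kickoff reaches the client call via the kickoff → the all-hands → the client call.
The planning session reaches the client call via the planning session → the all-hands → the client call.
Likewise the post-mortem reaches the client call by chaining the stated constraints.
That's the all-hands, the demo, the kickoff, the planning session, and the post-mortem — 5 in all.

5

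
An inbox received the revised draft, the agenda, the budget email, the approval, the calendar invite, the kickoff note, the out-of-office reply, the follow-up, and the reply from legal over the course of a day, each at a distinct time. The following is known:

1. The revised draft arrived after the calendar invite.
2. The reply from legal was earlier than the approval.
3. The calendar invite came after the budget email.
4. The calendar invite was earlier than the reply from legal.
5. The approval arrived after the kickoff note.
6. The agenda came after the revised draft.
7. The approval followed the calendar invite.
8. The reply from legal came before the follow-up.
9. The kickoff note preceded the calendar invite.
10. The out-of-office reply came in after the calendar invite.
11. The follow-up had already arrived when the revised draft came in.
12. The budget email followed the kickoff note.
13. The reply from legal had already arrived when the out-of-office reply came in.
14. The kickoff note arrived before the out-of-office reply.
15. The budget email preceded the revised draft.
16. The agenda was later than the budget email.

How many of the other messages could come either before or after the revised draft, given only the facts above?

Forced before the revised draft: the budget email, the calendar invite, the follow-up, the kickoff note, and the reply from legal; forced after the revised draft: the agenda.
That leaves the approval and the out-of-office reply with no forced order relative to the revised draft — 2.

2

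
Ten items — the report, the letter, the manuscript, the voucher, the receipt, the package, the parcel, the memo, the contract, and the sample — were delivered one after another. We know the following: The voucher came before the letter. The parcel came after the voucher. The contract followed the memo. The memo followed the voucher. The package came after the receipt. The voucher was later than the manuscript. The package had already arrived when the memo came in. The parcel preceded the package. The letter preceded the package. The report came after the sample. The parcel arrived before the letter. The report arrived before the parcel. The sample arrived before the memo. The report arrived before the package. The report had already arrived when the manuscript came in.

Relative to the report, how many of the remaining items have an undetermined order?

Forced before the report: the sample; forced after the report: the contract, the letter, the manuscript, the memo, the package, the parcel, and the voucher.
That leaves the receipt with no forced order relative to the report — 1.

1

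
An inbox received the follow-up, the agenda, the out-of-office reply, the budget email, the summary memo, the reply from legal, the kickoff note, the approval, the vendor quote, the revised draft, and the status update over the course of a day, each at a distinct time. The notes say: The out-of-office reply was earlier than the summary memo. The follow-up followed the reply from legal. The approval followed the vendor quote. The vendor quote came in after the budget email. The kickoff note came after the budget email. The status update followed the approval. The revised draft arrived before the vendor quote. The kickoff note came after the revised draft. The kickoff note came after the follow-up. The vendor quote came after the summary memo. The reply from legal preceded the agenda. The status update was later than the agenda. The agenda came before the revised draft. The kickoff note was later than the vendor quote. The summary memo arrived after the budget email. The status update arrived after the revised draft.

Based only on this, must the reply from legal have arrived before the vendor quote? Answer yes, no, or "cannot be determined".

yes

Chain the constraints: the reply from legal → the agenda → the revised draft → the vendor quote. Each link is directly stated, so the reply from legal comes before the vendor quote.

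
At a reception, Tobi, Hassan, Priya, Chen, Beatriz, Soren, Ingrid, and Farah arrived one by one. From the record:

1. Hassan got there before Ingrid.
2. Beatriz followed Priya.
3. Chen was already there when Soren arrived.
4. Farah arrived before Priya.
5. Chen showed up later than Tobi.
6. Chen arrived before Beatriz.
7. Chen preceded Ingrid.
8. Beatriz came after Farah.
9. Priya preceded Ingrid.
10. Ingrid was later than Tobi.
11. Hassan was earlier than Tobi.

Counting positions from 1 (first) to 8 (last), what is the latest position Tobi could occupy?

Tobi must come before Beatriz, Chen, Ingrid, and Soren — 4 guests forced after them.
Everything else can be placed before Tobi in some valid order, so Tobi can sit as late as position 8 − 4 = 4.

4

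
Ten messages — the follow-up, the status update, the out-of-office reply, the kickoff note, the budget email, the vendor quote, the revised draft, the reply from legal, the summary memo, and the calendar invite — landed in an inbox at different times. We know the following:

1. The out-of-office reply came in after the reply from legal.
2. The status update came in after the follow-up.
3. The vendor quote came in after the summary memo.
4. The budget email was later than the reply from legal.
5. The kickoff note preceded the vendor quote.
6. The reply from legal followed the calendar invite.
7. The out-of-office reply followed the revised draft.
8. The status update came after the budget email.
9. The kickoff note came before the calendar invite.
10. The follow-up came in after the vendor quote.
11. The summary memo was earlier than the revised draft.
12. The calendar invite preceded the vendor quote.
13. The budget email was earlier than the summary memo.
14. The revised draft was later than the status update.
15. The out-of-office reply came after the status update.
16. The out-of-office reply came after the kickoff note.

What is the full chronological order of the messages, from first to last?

the kickoff note, the calendar invite, the reply from legal, the budget email, the summary memo, the vendor quote, the follow-up, the status update, the revised draft, the out-of-office reply

The constraints fix every adjacent pair, so only one ordering works:
the kickoff note → the calendar invite → the reply from legal → the budget email → the summary memo → the vendor quote → the follow-up → the status update → the revised draft → the out-of-office reply.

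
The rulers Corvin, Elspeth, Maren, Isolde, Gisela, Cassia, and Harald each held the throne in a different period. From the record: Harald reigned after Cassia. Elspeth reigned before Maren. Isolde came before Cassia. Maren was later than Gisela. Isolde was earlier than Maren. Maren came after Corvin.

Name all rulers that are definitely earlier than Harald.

Directly stated before Harald: Cassia.
Isolde reaches Harald via Isolde → Cassia → Harald.
No chain forces Corvin (or any of the others) ahead of Harald.

Cassia, Isolde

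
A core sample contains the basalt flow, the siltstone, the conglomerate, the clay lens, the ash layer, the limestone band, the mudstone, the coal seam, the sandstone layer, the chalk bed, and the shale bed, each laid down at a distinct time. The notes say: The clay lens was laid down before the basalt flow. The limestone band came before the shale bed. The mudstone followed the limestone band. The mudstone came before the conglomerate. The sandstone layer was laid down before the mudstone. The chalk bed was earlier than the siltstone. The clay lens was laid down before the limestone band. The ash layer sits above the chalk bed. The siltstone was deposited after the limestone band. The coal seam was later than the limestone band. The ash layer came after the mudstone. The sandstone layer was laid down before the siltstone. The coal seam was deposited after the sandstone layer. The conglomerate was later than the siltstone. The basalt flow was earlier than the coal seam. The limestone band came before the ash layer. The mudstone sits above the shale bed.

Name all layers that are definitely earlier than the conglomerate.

Directly stated before the conglomerate: the mudstone and the siltstone.
The chalk bed reaches the conglomerate via the chalk bed → the siltstone → the conglomerate.
The clay lens reaches the conglomerate via the clay lens → the limestone band → the mudstone → the conglomerate.
The limestone band reaches the conglomerate via the limestone band → the mudstone → the conglomerate.
Likewise the sandstone layer and the shale bed each reach the conglomerate by chaining the stated constraints.

the chalk bed, the clay lens, the limestone band, the mudstone, the sandstone layer, the shale bed, the siltstone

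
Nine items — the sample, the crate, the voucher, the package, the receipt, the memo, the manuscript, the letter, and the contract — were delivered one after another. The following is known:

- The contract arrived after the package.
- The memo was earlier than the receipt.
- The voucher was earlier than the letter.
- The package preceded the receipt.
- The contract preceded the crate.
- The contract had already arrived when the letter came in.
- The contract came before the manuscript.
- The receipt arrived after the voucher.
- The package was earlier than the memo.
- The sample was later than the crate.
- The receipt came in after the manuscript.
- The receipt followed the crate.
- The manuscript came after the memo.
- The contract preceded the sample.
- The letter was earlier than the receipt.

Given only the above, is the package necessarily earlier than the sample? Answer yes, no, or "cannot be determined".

yes

Chain the constraints: the package → the contract → the sample. Each link is directly stated, so the package comes before the sample.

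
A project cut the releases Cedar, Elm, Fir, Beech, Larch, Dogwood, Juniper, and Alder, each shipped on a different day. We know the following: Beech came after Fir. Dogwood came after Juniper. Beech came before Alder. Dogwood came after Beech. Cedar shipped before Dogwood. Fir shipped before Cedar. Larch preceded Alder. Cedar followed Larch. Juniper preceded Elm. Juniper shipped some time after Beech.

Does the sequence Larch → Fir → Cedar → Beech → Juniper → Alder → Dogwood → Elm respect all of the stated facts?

yes

Check each stated constraint against the proposed order — e.g. Cedar is ahead of Dogwood; Larch is ahead of Alder. Every pair is in the required order; nothing is violated.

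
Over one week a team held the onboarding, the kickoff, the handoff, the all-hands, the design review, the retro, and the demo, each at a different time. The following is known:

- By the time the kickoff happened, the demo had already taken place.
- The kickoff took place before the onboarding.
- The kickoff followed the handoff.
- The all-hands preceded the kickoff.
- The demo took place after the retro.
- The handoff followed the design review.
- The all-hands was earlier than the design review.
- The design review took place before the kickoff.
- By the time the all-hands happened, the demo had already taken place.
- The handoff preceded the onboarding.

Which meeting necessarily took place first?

The retro has a chain of constraints placing it before every other meeting, so the retro must be first.

the retro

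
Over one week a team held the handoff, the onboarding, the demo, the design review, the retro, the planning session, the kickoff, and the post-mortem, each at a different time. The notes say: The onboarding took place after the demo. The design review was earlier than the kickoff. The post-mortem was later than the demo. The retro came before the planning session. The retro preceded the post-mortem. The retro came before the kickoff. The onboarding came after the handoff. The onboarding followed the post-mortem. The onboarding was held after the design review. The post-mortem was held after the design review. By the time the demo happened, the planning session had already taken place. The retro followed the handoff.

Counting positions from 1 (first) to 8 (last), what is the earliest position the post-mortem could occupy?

The demo, the design review, the handoff, the planning session, and the retro must all come before the post-mortem — 5 forced predecessors.
Nothing else is forced ahead of the post-mortem, so its earliest slot is position 5 + 1 = 6.

6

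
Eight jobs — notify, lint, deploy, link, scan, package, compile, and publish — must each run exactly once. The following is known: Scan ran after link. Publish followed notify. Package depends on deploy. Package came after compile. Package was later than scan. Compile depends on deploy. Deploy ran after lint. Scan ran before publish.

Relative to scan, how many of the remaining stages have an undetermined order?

Forced before scan: link; forced after scan: package and publish.
That leaves compile, deploy, lint, and notify with no forced order relative to scan — 4.

4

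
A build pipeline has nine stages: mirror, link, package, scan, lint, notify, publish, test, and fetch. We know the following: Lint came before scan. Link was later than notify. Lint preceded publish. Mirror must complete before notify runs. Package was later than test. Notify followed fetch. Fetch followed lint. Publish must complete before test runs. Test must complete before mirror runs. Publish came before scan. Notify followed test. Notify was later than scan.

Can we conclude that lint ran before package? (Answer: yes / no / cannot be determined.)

Chain the constraints: lint → publish → test → package. Each link is directly stated, so lint comes before package.

yes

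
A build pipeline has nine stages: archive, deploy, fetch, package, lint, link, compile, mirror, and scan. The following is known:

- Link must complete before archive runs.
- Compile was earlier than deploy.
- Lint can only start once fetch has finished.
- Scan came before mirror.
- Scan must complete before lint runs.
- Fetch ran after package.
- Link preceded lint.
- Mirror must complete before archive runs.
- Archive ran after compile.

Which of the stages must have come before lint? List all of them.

fetch, link, package, scan

Directly stated before lint: fetch, link, and scan.
Package reaches lint via package → fetch → lint.
No chain forces compile (or any of the others) ahead of lint.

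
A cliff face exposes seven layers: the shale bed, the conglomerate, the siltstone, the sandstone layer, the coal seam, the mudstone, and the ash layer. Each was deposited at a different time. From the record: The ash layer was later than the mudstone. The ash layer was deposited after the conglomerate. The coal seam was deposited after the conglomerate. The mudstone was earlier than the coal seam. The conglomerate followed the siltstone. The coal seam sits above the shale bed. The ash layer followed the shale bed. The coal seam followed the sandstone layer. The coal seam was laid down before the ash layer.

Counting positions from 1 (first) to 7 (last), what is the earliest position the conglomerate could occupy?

The siltstone must come before the conglomerate — 1 forced predecessor.
Nothing else is forced ahead of the conglomerate, so its earliest slot is position 1 + 1 = 2.

2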